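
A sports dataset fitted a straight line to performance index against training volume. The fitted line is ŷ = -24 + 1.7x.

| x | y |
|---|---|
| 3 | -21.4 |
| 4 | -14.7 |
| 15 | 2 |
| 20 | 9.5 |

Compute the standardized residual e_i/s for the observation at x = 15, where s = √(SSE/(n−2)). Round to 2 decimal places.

x=3: ŷ = -24 + 1.7·3 = -18.9; e = -21.4 − (-18.9) = -2.5
x=4: ŷ = -24 + 1.7·4 = -17.2; e = -14.7 − (-17.2) = 2.5
x=15: ŷ = -24 + 1.7·15 = 1.5; e = 2 − 1.5 = 0.5
x=20: ŷ = -24 + 1.7·20 = 10; e = 9.5 − 10 = -0.5
SSE = 6.25 + 6.25 + 0.25 + 0.25 = 13
s = √(13/2) = 2.54951
e/s = 0.5 / 2.54951 = 0.20

0.20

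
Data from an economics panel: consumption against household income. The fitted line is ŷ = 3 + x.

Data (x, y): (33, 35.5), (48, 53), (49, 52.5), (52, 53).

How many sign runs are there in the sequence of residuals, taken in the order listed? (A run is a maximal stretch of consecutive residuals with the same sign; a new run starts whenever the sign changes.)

x=33: ŷ = 3 + 33 = 36; e = 35.5 − 36 = -0.5
x=48: ŷ = 3 + 48 = 51; e = 53 − 51 = 2
x=49: ŷ = 3 + 49 = 52; e = 52.5 − 52 = 0.5
x=52: ŷ = 3 + 52 = 55; e = 53 − 55 = -2
Signs: − + + −
Runs: −×1, +×2, −×1 → 3

3 runs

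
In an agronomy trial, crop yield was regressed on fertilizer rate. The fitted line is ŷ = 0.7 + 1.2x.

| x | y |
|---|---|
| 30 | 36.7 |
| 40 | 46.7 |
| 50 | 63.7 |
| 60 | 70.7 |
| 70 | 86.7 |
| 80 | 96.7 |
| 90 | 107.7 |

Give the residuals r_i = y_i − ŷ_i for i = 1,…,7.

0, -2, 3, -2, 2, 0, -1

x=30: ŷ = 0.7 + 1.2·30 = 36.7; r = 36.7 − 36.7 = 0
x=40: ŷ = 0.7 + 1.2·40 = 48.7; r = 46.7 − 48.7 = -2
x=50: ŷ = 0.7 + 1.2·50 = 60.7; r = 63.7 − 60.7 = 3
x=60: ŷ = 0.7 + 1.2·60 = 72.7; r = 70.7 − 72.7 = -2
x=70: ŷ = 0.7 + 1.2·70 = 84.7; r = 86.7 − 84.7 = 2
x=80: ŷ = 0.7 + 1.2·80 = 96.7; r = 96.7 − 96.7 = 0
x=90: ŷ = 0.7 + 1.2·90 = 108.7; r = 107.7 − 108.7 = -1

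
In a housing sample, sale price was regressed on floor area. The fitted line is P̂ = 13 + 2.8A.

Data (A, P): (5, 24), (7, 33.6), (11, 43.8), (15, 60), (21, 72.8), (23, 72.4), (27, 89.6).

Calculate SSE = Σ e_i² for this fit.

SSE = 62

A=5: P̂ = 13 + 2.8·5 = 27; e = 24 − 27 = -3
A=7: P̂ = 13 + 2.8·7 = 32.6; e = 33.6 − 32.6 = 1
A=11: P̂ = 13 + 2.8·11 = 43.8; e = 43.8 − 43.8 = 0
A=15: P̂ = 13 + 2.8·15 = 55; e = 60 − 55 = 5
A=21: P̂ = 13 + 2.8·21 = 71.8; e = 72.8 − 71.8 = 1
A=23: P̂ = 13 + 2.8·23 = 77.4; e = 72.4 − 77.4 = -5
A=27: P̂ = 13 + 2.8·27 = 88.6; e = 89.6 − 88.6 = 1
SSE = 9 + 1 + 0 + 25 + 1 + 25 + 1 = 62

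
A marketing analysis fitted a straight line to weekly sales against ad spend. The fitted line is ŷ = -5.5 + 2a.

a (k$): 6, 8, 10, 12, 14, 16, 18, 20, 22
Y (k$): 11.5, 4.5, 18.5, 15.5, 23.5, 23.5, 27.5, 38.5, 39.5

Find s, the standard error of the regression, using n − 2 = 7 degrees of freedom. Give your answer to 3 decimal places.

a=6: ŷ = -5.5 + 2·6 = 6.5; r = 11.5 − 6.5 = 5
a=8: ŷ = -5.5 + 2·8 = 10.5; r = 4.5 − 10.5 = -6
a=10: ŷ = -5.5 + 2·10 = 14.5; r = 18.5 − 14.5 = 4
a=12: ŷ = -5.5 + 2·12 = 18.5; r = 15.5 − 18.5 = -3
a=14: ŷ = -5.5 + 2·14 = 22.5; r = 23.5 − 22.5 = 1
a=16: ŷ = -5.5 + 2·16 = 26.5; r = 23.5 − 26.5 = -3
a=18: ŷ = -5.5 + 2·18 = 30.5; r = 27.5 − 30.5 = -3
a=20: ŷ = -5.5 + 2·20 = 34.5; r = 38.5 − 34.5 = 4
a=22: ŷ = -5.5 + 2·22 = 38.5; r = 39.5 − 38.5 = 1
SSE = 25 + 36 + 16 + 9 + 1 + 9 + 9 + 16 + 1 = 122
s = √(122/7) = √17.4286 ≈ 4.175

s = 4.175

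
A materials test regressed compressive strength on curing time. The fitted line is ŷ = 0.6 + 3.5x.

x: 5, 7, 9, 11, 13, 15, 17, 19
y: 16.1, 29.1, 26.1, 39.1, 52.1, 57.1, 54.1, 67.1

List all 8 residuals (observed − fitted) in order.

-2, 4, -6, 0, 6, 4, -6, 0

x=5: ŷ = 0.6 + 3.5·5 = 18.1; e = 16.1 − 18.1 = -2
x=7: ŷ = 0.6 + 3.5·7 = 25.1; e = 29.1 − 25.1 = 4
x=9: ŷ = 0.6 + 3.5·9 = 32.1; e = 26.1 − 32.1 = -6
x=11: ŷ = 0.6 + 3.5·11 = 39.1; e = 39.1 − 39.1 = 0
x=13: ŷ = 0.6 + 3.5·13 = 46.1; e = 52.1 − 46.1 = 6
x=15: ŷ = 0.6 + 3.5·15 = 53.1; e = 57.1 − 53.1 = 4
x=17: ŷ = 0.6 + 3.5·17 = 60.1; e = 54.1 − 60.1 = -6
x=19: ŷ = 0.6 + 3.5·19 = 67.1; e = 67.1 − 67.1 = 0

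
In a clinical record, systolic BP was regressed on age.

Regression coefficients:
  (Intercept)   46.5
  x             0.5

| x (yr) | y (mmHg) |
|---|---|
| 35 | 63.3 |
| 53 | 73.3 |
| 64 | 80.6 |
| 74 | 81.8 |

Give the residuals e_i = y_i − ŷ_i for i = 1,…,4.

x=35: ŷ = 46.5 + 0.5·35 = 64; e = 63.3 − 64 = -0.7
x=53: ŷ = 46.5 + 0.5·53 = 73; e = 73.3 − 73 = 0.3
x=64: ŷ = 46.5 + 0.5·64 = 78.5; e = 80.6 − 78.5 = 2.1
x=74: ŷ = 46.5 + 0.5·74 = 83.5; e = 81.8 − 83.5 = -1.7

-0.7, 0.3, 2.1, -1.7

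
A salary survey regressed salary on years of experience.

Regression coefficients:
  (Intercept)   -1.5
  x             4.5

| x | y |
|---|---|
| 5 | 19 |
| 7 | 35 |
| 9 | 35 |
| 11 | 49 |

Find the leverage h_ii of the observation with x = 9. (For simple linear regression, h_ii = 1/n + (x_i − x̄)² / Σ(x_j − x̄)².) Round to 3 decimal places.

x̄ = (5 + 7 + 9 + 11)/4 = 8
Σ(x − x̄)² = 9 + 1 + 1 + 9 = 20
h = 1/4 + (1)²/20 = 0.25 + 0.05 = 0.300

h = 0.300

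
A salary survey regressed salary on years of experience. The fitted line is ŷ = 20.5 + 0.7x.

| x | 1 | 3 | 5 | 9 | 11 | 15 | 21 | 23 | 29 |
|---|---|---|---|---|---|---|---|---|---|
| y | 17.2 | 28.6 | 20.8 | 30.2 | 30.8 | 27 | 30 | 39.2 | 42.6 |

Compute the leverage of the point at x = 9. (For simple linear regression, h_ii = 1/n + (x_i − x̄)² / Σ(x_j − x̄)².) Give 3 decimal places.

x̄ = (1 + 3 + 5 + 9 + 11 + 15 + 21 + 23 + 29)/9 = 13
Σ(x − x̄)² = 144 + 100 + 64 + 16 + 4 + 4 + 64 + 100 + 256 = 752
h = 1/9 + (-4)²/752 = 0.111111 + 0.0212766 = 0.132

h = 0.132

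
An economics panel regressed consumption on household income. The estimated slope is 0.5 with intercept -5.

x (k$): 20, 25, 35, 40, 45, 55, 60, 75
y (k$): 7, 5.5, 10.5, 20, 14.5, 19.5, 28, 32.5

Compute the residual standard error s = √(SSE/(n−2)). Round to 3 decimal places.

s = 3.266

x=20: ŷ = -5 + 0.5·20 = 5; r = 7 − 5 = 2
x=25: ŷ = -5 + 0.5·25 = 7.5; r = 5.5 − 7.5 = -2
x=35: ŷ = -5 + 0.5·35 = 12.5; r = 10.5 − 12.5 = -2
x=40: ŷ = -5 + 0.5·40 = 15; r = 20 − 15 = 5
x=45: ŷ = -5 + 0.5·45 = 17.5; r = 14.5 − 17.5 = -3
x=55: ŷ = -5 + 0.5·55 = 22.5; r = 19.5 − 22.5 = -3
x=60: ŷ = -5 + 0.5·60 = 25; r = 28 − 25 = 3
x=75: ŷ = -5 + 0.5·75 = 32.5; r = 32.5 − 32.5 = 0
SSE = 4 + 4 + 4 + 25 + 9 + 9 + 9 + 0 = 64
s = √(64/6) = √10.6667 ≈ 3.266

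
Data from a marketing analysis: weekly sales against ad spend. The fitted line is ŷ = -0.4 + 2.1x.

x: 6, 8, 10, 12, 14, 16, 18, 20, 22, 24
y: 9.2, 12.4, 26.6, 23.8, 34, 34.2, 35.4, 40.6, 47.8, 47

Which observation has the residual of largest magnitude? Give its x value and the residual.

x=6: ŷ = -0.4 + 2.1·6 = 12.2; e = 9.2 − 12.2 = -3
x=8: ŷ = -0.4 + 2.1·8 = 16.4; e = 12.4 − 16.4 = -4
x=10: ŷ = -0.4 + 2.1·10 = 20.6; e = 26.6 − 20.6 = 6
x=12: ŷ = -0.4 + 2.1·12 = 24.8; e = 23.8 − 24.8 = -1
x=14: ŷ = -0.4 + 2.1·14 = 29; e = 34 − 29 = 5
x=16: ŷ = -0.4 + 2.1·16 = 33.2; e = 34.2 − 33.2 = 1
x=18: ŷ = -0.4 + 2.1·18 = 37.4; e = 35.4 − 37.4 = -2
x=20: ŷ = -0.4 + 2.1·20 = 41.6; e = 40.6 − 41.6 = -1
x=22: ŷ = -0.4 + 2.1·22 = 45.8; e = 47.8 − 45.8 = 2
x=24: ŷ = -0.4 + 2.1·24 = 50; e = 47 − 50 = -3
Largest |e| is 6 at x = 10, residual 6.

x = 10, e = 6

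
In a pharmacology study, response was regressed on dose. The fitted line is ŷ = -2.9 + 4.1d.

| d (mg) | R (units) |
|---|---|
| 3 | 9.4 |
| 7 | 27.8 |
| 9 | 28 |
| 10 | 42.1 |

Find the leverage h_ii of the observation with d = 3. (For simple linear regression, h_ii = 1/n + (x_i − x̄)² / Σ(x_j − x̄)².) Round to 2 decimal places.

h = 0.88

d̄ = (3 + 7 + 9 + 10)/4 = 7.25
Σ(d − d̄)² = 18.0625 + 0.0625 + 3.0625 + 7.5625 = 28.75
h = 1/4 + (-4.25)²/28.75 = 0.25 + 0.628261 = 0.88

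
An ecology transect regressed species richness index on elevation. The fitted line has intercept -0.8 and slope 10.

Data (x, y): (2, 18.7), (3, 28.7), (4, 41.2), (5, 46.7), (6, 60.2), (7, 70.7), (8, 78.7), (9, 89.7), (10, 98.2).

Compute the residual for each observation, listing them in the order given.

-0.5, -0.5, 2, -2.5, 1, 1.5, -0.5, 0.5, -1

x=2: ŷ = -0.8 + 10·2 = 19.2; e = 18.7 − 19.2 = -0.5
x=3: ŷ = -0.8 + 10·3 = 29.2; e = 28.7 − 29.2 = -0.5
x=4: ŷ = -0.8 + 10·4 = 39.2; e = 41.2 − 39.2 = 2
x=5: ŷ = -0.8 + 10·5 = 49.2; e = 46.7 − 49.2 = -2.5
x=6: ŷ = -0.8 + 10·6 = 59.2; e = 60.2 − 59.2 = 1
x=7: ŷ = -0.8 + 10·7 = 69.2; e = 70.7 − 69.2 = 1.5
x=8: ŷ = -0.8 + 10·8 = 79.2; e = 78.7 − 79.2 = -0.5
x=9: ŷ = -0.8 + 10·9 = 89.2; e = 89.7 − 89.2 = 0.5
x=10: ŷ = -0.8 + 10·10 = 99.2; e = 98.2 − 99.2 = -1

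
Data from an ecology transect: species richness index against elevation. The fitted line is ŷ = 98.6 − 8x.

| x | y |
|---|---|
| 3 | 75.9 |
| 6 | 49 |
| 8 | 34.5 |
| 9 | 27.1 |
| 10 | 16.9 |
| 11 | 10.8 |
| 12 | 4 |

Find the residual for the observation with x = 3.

r = 1.3

ŷ = 98.6 − 8·3 = 74.6
r = 75.9 − 74.6 = 1.3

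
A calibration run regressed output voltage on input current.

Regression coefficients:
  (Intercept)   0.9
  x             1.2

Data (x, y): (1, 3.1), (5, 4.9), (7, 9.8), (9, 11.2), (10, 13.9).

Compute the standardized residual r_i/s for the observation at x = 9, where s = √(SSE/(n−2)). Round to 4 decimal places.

-0.3397

x=1: ŷ = 0.9 + 1.2·1 = 2.1; r = 3.1 − 2.1 = 1
x=5: ŷ = 0.9 + 1.2·5 = 6.9; r = 4.9 − 6.9 = -2
x=7: ŷ = 0.9 + 1.2·7 = 9.3; r = 9.8 − 9.3 = 0.5
x=9: ŷ = 0.9 + 1.2·9 = 11.7; r = 11.2 − 11.7 = -0.5
x=10: ŷ = 0.9 + 1.2·10 = 12.9; r = 13.9 − 12.9 = 1
SSE = 1 + 4 + 0.25 + 0.25 + 1 = 6.5
s = √(6.5/3) = 1.47196
r/s = -0.5 / 1.47196 = -0.3397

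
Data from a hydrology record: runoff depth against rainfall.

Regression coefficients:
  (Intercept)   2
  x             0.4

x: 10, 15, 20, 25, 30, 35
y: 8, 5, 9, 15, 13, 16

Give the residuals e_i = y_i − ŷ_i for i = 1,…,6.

x=10: ŷ = 2 + 0.4·10 = 6; e = 8 − 6 = 2
x=15: ŷ = 2 + 0.4·15 = 8; e = 5 − 8 = -3
x=20: ŷ = 2 + 0.4·20 = 10; e = 9 − 10 = -1
x=25: ŷ = 2 + 0.4·25 = 12; e = 15 − 12 = 3
x=30: ŷ = 2 + 0.4·30 = 14; e = 13 − 14 = -1
x=35: ŷ = 2 + 0.4·35 = 16; e = 16 − 16 = 0

2, -3, -1, 3, -1, 0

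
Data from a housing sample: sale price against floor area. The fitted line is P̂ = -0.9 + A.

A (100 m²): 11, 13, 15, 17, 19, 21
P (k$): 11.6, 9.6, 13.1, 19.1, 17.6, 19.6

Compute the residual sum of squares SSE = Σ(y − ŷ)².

SSE = 19

A=11: P̂ = -0.9 + 11 = 10.1; r = 11.6 − 10.1 = 1.5
A=13: P̂ = -0.9 + 13 = 12.1; r = 9.6 − 12.1 = -2.5
A=15: P̂ = -0.9 + 15 = 14.1; r = 13.1 − 14.1 = -1
A=17: P̂ = -0.9 + 17 = 16.1; r = 19.1 − 16.1 = 3
A=19: P̂ = -0.9 + 19 = 18.1; r = 17.6 − 18.1 = -0.5
A=21: P̂ = -0.9 + 21 = 20.1; r = 19.6 − 20.1 = -0.5
SSE = 2.25 + 6.25 + 1 + 9 + 0.25 + 0.25 = 19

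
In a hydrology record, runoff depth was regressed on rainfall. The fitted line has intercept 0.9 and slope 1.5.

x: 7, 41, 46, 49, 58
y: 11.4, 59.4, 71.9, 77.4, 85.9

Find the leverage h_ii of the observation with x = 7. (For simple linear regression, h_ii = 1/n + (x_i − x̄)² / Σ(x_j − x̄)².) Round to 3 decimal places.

h = 0.920

x̄ = (7 + 41 + 46 + 49 + 58)/5 = 40.2
Σ(x − x̄)² = 1102.24 + 0.64 + 33.64 + 77.44 + 316.84 = 1530.8
h = 1/5 + (-33.2)²/1530.8 = 0.2 + 0.720042 = 0.920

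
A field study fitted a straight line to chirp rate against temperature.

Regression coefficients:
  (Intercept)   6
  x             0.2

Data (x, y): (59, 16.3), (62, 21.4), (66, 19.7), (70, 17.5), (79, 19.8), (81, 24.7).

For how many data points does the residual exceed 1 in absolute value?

x=59: ŷ = 6 + 0.2·59 = 17.8; r = 16.3 − 17.8 = -1.5
x=62: ŷ = 6 + 0.2·62 = 18.4; r = 21.4 − 18.4 = 3
x=66: ŷ = 6 + 0.2·66 = 19.2; r = 19.7 − 19.2 = 0.5
x=70: ŷ = 6 + 0.2·70 = 20; r = 17.5 − 20 = -2.5
x=79: ŷ = 6 + 0.2·79 = 21.8; r = 19.8 − 21.8 = -2
x=81: ŷ = 6 + 0.2·81 = 22.2; r = 24.7 − 22.2 = 2.5
|r| > 1: x=59 (|r|=1.5), x=62 (|r|=3), x=70 (|r|=2.5), x=79 (|r|=2), x=81 (|r|=2.5) → 5

5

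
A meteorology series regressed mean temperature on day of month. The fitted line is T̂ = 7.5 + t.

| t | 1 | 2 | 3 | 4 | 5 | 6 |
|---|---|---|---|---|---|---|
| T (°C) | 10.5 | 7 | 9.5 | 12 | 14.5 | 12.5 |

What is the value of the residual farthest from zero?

t=1: T̂ = 7.5 + 1 = 8.5; r = 10.5 − 8.5 = 2
t=2: T̂ = 7.5 + 2 = 9.5; r = 7 − 9.5 = -2.5
t=3: T̂ = 7.5 + 3 = 10.5; r = 9.5 − 10.5 = -1
t=4: T̂ = 7.5 + 4 = 11.5; r = 12 − 11.5 = 0.5
t=5: T̂ = 7.5 + 5 = 12.5; r = 14.5 − 12.5 = 2
t=6: T̂ = 7.5 + 6 = 13.5; r = 12.5 − 13.5 = -1
Largest |r| is 2.5 at t = 2, residual -2.5.

r = -2.5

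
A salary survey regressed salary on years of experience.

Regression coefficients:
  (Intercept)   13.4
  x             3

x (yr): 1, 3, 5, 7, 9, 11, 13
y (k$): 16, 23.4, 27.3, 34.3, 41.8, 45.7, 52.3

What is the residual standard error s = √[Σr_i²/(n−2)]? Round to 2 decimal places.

s = 0.98

x=1: ŷ = 13.4 + 3·1 = 16.4; r = 16 − 16.4 = -0.4
x=3: ŷ = 13.4 + 3·3 = 22.4; r = 23.4 − 22.4 = 1
x=5: ŷ = 13.4 + 3·5 = 28.4; r = 27.3 − 28.4 = -1.1
x=7: ŷ = 13.4 + 3·7 = 34.4; r = 34.3 − 34.4 = -0.1
x=9: ŷ = 13.4 + 3·9 = 40.4; r = 41.8 − 40.4 = 1.4
x=11: ŷ = 13.4 + 3·11 = 46.4; r = 45.7 − 46.4 = -0.7
x=13: ŷ = 13.4 + 3·13 = 52.4; r = 52.3 − 52.4 = -0.1
SSE = 0.16 + 1 + 1.21 + 0.01 + 1.96 + 0.49 + 0.01 = 4.84
s = √(4.84/5) = √0.968 ≈ 0.98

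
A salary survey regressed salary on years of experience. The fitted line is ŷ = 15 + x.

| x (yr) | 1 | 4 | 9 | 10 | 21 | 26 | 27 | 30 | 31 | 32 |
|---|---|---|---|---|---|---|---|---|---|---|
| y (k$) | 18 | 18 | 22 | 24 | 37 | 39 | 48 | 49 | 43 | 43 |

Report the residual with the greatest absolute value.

r = 6

x=1: ŷ = 15 + 1 = 16; r = 18 − 16 = 2
x=4: ŷ = 15 + 4 = 19; r = 18 − 19 = -1
x=9: ŷ = 15 + 9 = 24; r = 22 − 24 = -2
x=10: ŷ = 15 + 10 = 25; r = 24 − 25 = -1
x=21: ŷ = 15 + 21 = 36; r = 37 − 36 = 1
x=26: ŷ = 15 + 26 = 41; r = 39 − 41 = -2
x=27: ŷ = 15 + 27 = 42; r = 48 − 42 = 6
x=30: ŷ = 15 + 30 = 45; r = 49 − 45 = 4
x=31: ŷ = 15 + 31 = 46; r = 43 − 46 = -3
x=32: ŷ = 15 + 32 = 47; r = 43 − 47 = -4
Largest |r| is 6 at x = 27, residual 6.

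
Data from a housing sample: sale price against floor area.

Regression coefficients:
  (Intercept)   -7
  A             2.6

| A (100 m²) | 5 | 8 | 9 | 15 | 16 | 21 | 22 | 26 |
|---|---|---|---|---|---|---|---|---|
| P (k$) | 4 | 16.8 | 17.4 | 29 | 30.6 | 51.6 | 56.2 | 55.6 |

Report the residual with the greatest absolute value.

A=5: P̂ = -7 + 2.6·5 = 6; r = 4 − 6 = -2
A=8: P̂ = -7 + 2.6·8 = 13.8; r = 16.8 − 13.8 = 3
A=9: P̂ = -7 + 2.6·9 = 16.4; r = 17.4 − 16.4 = 1
A=15: P̂ = -7 + 2.6·15 = 32; r = 29 − 32 = -3
A=16: P̂ = -7 + 2.6·16 = 34.6; r = 30.6 − 34.6 = -4
A=21: P̂ = -7 + 2.6·21 = 47.6; r = 51.6 − 47.6 = 4
A=22: P̂ = -7 + 2.6·22 = 50.2; r = 56.2 − 50.2 = 6
A=26: P̂ = -7 + 2.6·26 = 60.6; r = 55.6 − 60.6 = -5
Largest |r| is 6 at A = 22, residual 6.

r = 6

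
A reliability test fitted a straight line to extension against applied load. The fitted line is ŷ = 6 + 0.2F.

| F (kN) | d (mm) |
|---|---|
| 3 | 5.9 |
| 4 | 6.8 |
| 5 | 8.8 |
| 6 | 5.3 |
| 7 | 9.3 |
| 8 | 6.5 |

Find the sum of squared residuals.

F=3: ŷ = 6 + 0.2·3 = 6.6; r = 5.9 − 6.6 = -0.7
F=4: ŷ = 6 + 0.2·4 = 6.8; r = 6.8 − 6.8 = 0
F=5: ŷ = 6 + 0.2·5 = 7; r = 8.8 − 7 = 1.8
F=6: ŷ = 6 + 0.2·6 = 7.2; r = 5.3 − 7.2 = -1.9
F=7: ŷ = 6 + 0.2·7 = 7.4; r = 9.3 − 7.4 = 1.9
F=8: ŷ = 6 + 0.2·8 = 7.6; r = 6.5 − 7.6 = -1.1
SSE = 0.49 + 0 + 3.24 + 3.61 + 3.61 + 1.21 = 12.16

SSE = 12.16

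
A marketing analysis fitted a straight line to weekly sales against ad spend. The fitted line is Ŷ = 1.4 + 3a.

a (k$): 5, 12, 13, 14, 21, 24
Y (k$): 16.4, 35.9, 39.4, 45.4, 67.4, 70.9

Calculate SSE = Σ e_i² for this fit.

a=5: Ŷ = 1.4 + 3·5 = 16.4; e = 16.4 − 16.4 = 0
a=12: Ŷ = 1.4 + 3·12 = 37.4; e = 35.9 − 37.4 = -1.5
a=13: Ŷ = 1.4 + 3·13 = 40.4; e = 39.4 − 40.4 = -1
a=14: Ŷ = 1.4 + 3·14 = 43.4; e = 45.4 − 43.4 = 2
a=21: Ŷ = 1.4 + 3·21 = 64.4; e = 67.4 − 64.4 = 3
a=24: Ŷ = 1.4 + 3·24 = 73.4; e = 70.9 − 73.4 = -2.5
SSE = 0 + 2.25 + 1 + 4 + 9 + 6.25 = 22.5

SSE = 22.5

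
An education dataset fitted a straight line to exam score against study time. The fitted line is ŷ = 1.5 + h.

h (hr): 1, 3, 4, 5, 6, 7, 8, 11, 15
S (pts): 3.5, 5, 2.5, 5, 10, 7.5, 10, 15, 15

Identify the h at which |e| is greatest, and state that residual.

h=1: ŷ = 1.5 + 1 = 2.5; e = 3.5 − 2.5 = 1
h=3: ŷ = 1.5 + 3 = 4.5; e = 5 − 4.5 = 0.5
h=4: ŷ = 1.5 + 4 = 5.5; e = 2.5 − 5.5 = -3
h=5: ŷ = 1.5 + 5 = 6.5; e = 5 − 6.5 = -1.5
h=6: ŷ = 1.5 + 6 = 7.5; e = 10 − 7.5 = 2.5
h=7: ŷ = 1.5 + 7 = 8.5; e = 7.5 − 8.5 = -1
h=8: ŷ = 1.5 + 8 = 9.5; e = 10 − 9.5 = 0.5
h=11: ŷ = 1.5 + 11 = 12.5; e = 15 − 12.5 = 2.5
h=15: ŷ = 1.5 + 15 = 16.5; e = 15 − 16.5 = -1.5
Largest |e| is 3 at h = 4, residual -3.

h = 4, e = -3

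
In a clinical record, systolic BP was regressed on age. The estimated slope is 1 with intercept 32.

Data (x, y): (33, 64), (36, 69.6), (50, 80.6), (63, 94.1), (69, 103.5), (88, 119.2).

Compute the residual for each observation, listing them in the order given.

x=33: ŷ = 32 + 33 = 65; e = 64 − 65 = -1
x=36: ŷ = 32 + 36 = 68; e = 69.6 − 68 = 1.6
x=50: ŷ = 32 + 50 = 82; e = 80.6 − 82 = -1.4
x=63: ŷ = 32 + 63 = 95; e = 94.1 − 95 = -0.9
x=69: ŷ = 32 + 69 = 101; e = 103.5 − 101 = 2.5
x=88: ŷ = 32 + 88 = 120; e = 119.2 − 120 = -0.8

-1, 1.6, -1.4, -0.9, 2.5, -0.8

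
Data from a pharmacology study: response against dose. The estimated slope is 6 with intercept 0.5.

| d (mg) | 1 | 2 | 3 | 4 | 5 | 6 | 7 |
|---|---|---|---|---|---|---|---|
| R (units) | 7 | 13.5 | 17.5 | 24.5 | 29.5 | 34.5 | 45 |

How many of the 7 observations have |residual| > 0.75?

d=1: ŷ = 0.5 + 6·1 = 6.5; e = 7 − 6.5 = 0.5
d=2: ŷ = 0.5 + 6·2 = 12.5; e = 13.5 − 12.5 = 1
d=3: ŷ = 0.5 + 6·3 = 18.5; e = 17.5 − 18.5 = -1
d=4: ŷ = 0.5 + 6·4 = 24.5; e = 24.5 − 24.5 = 0
d=5: ŷ = 0.5 + 6·5 = 30.5; e = 29.5 − 30.5 = -1
d=6: ŷ = 0.5 + 6·6 = 36.5; e = 34.5 − 36.5 = -2
d=7: ŷ = 0.5 + 6·7 = 42.5; e = 45 − 42.5 = 2.5
|e| > 0.75: d=2 (|e|=1), d=3 (|e|=1), d=5 (|e|=1), d=6 (|e|=2), d=7 (|e|=2.5) → 5

5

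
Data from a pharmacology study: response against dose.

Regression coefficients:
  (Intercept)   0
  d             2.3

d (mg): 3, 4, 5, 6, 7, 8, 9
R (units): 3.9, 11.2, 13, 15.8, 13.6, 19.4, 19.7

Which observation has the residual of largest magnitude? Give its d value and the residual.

d=3: ŷ = 2.3·3 = 6.9; e = 3.9 − 6.9 = -3
d=4: ŷ = 2.3·4 = 9.2; e = 11.2 − 9.2 = 2
d=5: ŷ = 2.3·5 = 11.5; e = 13 − 11.5 = 1.5
d=6: ŷ = 2.3·6 = 13.8; e = 15.8 − 13.8 = 2
d=7: ŷ = 2.3·7 = 16.1; e = 13.6 − 16.1 = -2.5
d=8: ŷ = 2.3·8 = 18.4; e = 19.4 − 18.4 = 1
d=9: ŷ = 2.3·9 = 20.7; e = 19.7 − 20.7 = -1
Largest |e| is 3 at d = 3, residual -3.

d = 3, e = -3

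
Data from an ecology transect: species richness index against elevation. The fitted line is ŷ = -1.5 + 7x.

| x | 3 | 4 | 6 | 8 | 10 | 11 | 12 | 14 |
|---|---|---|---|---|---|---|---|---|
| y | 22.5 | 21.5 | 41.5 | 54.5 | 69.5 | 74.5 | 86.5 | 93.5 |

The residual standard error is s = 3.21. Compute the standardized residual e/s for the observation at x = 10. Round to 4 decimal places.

ŷ = -1.5 + 7·10 = 68.5
e = 69.5 − 68.5 = 1
e/s = 1 / 3.21 = 0.3115

0.3115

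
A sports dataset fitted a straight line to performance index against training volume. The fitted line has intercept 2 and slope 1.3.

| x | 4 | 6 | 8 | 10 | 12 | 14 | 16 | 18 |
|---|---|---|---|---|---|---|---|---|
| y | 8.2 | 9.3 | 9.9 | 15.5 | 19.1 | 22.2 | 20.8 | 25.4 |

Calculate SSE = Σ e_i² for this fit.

x=4: ŷ = 2 + 1.3·4 = 7.2; e = 8.2 − 7.2 = 1
x=6: ŷ = 2 + 1.3·6 = 9.8; e = 9.3 − 9.8 = -0.5
x=8: ŷ = 2 + 1.3·8 = 12.4; e = 9.9 − 12.4 = -2.5
x=10: ŷ = 2 + 1.3·10 = 15; e = 15.5 − 15 = 0.5
x=12: ŷ = 2 + 1.3·12 = 17.6; e = 19.1 − 17.6 = 1.5
x=14: ŷ = 2 + 1.3·14 = 20.2; e = 22.2 − 20.2 = 2
x=16: ŷ = 2 + 1.3·16 = 22.8; e = 20.8 − 22.8 = -2
x=18: ŷ = 2 + 1.3·18 = 25.4; e = 25.4 − 25.4 = 0
SSE = 1 + 0.25 + 6.25 + 0.25 + 2.25 + 4 + 4 + 0 = 18

SSE = 18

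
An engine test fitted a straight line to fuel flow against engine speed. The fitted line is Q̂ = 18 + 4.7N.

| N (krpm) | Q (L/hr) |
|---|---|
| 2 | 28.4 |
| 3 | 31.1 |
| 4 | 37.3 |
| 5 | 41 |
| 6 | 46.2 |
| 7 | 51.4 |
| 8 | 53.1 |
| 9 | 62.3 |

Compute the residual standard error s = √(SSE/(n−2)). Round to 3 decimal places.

N=2: Q̂ = 18 + 4.7·2 = 27.4; e = 28.4 − 27.4 = 1
N=3: Q̂ = 18 + 4.7·3 = 32.1; e = 31.1 − 32.1 = -1
N=4: Q̂ = 18 + 4.7·4 = 36.8; e = 37.3 − 36.8 = 0.5
N=5: Q̂ = 18 + 4.7·5 = 41.5; e = 41 − 41.5 = -0.5
N=6: Q̂ = 18 + 4.7·6 = 46.2; e = 46.2 − 46.2 = 0
N=7: Q̂ = 18 + 4.7·7 = 50.9; e = 51.4 − 50.9 = 0.5
N=8: Q̂ = 18 + 4.7·8 = 55.6; e = 53.1 − 55.6 = -2.5
N=9: Q̂ = 18 + 4.7·9 = 60.3; e = 62.3 − 60.3 = 2
SSE = 1 + 1 + 0.25 + 0.25 + 0 + 0.25 + 6.25 + 4 = 13
s = √(13/6) = √2.16667 ≈ 1.472

s = 1.472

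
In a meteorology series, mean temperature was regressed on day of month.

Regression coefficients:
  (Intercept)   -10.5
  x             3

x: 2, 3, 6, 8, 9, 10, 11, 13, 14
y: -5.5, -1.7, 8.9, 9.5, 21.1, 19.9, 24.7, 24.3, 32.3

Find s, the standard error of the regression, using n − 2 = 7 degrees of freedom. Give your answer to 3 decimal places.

s = 3.010

x=2: ŷ = -10.5 + 3·2 = -4.5; e = -5.5 − (-4.5) = -1
x=3: ŷ = -10.5 + 3·3 = -1.5; e = -1.7 − (-1.5) = -0.2
x=6: ŷ = -10.5 + 3·6 = 7.5; e = 8.9 − 7.5 = 1.4
x=8: ŷ = -10.5 + 3·8 = 13.5; e = 9.5 − 13.5 = -4
x=9: ŷ = -10.5 + 3·9 = 16.5; e = 21.1 − 16.5 = 4.6
x=10: ŷ = -10.5 + 3·10 = 19.5; e = 19.9 − 19.5 = 0.4
x=11: ŷ = -10.5 + 3·11 = 22.5; e = 24.7 − 22.5 = 2.2
x=13: ŷ = -10.5 + 3·13 = 28.5; e = 24.3 − 28.5 = -4.2
x=14: ŷ = -10.5 + 3·14 = 31.5; e = 32.3 − 31.5 = 0.8
SSE = 1 + 0.04 + 1.96 + 16 + 21.16 + 0.16 + 4.84 + 17.64 + 0.64 = 63.44
s = √(63.44/7) = √9.06286 ≈ 3.010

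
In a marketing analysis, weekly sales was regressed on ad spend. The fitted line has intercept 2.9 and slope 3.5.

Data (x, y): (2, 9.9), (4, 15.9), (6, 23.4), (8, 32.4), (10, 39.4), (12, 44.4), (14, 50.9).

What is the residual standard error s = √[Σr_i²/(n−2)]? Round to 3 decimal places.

s = 1.183

x=2: ŷ = 2.9 + 3.5·2 = 9.9; r = 9.9 − 9.9 = 0
x=4: ŷ = 2.9 + 3.5·4 = 16.9; r = 15.9 − 16.9 = -1
x=6: ŷ = 2.9 + 3.5·6 = 23.9; r = 23.4 − 23.9 = -0.5
x=8: ŷ = 2.9 + 3.5·8 = 30.9; r = 32.4 − 30.9 = 1.5
x=10: ŷ = 2.9 + 3.5·10 = 37.9; r = 39.4 − 37.9 = 1.5
x=12: ŷ = 2.9 + 3.5·12 = 44.9; r = 44.4 − 44.9 = -0.5
x=14: ŷ = 2.9 + 3.5·14 = 51.9; r = 50.9 − 51.9 = -1
SSE = 0 + 1 + 0.25 + 2.25 + 2.25 + 0.25 + 1 = 7
s = √(7/5) = √1.4 ≈ 1.183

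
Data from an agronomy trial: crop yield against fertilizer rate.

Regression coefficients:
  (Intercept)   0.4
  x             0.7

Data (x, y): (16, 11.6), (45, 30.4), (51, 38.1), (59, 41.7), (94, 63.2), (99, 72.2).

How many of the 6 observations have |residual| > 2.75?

1

x=16: ŷ = 0.4 + 0.7·16 = 11.6; e = 11.6 − 11.6 = 0
x=45: ŷ = 0.4 + 0.7·45 = 31.9; e = 30.4 − 31.9 = -1.5
x=51: ŷ = 0.4 + 0.7·51 = 36.1; e = 38.1 − 36.1 = 2
x=59: ŷ = 0.4 + 0.7·59 = 41.7; e = 41.7 − 41.7 = 0
x=94: ŷ = 0.4 + 0.7·94 = 66.2; e = 63.2 − 66.2 = -3
x=99: ŷ = 0.4 + 0.7·99 = 69.7; e = 72.2 − 69.7 = 2.5
|e| > 2.75: x=94 (|e|=3) → 1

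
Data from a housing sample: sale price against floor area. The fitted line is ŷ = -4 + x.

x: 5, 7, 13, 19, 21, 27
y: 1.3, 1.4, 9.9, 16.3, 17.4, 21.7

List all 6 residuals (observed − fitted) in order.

x=5: ŷ = -4 + 5 = 1; e = 1.3 − 1 = 0.3
x=7: ŷ = -4 + 7 = 3; e = 1.4 − 3 = -1.6
x=13: ŷ = -4 + 13 = 9; e = 9.9 − 9 = 0.9
x=19: ŷ = -4 + 19 = 15; e = 16.3 − 15 = 1.3
x=21: ŷ = -4 + 21 = 17; e = 17.4 − 17 = 0.4
x=27: ŷ = -4 + 27 = 23; e = 21.7 − 23 = -1.3

0.3, -1.6, 0.9, 1.3, 0.4, -1.3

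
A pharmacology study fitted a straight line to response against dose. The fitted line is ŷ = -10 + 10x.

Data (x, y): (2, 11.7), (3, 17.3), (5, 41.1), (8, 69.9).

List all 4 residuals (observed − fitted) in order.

x=2: ŷ = -10 + 10·2 = 10; e = 11.7 − 10 = 1.7
x=3: ŷ = -10 + 10·3 = 20; e = 17.3 − 20 = -2.7
x=5: ŷ = -10 + 10·5 = 40; e = 41.1 − 40 = 1.1
x=8: ŷ = -10 + 10·8 = 70; e = 69.9 − 70 = -0.1

1.7, -2.7, 1.1, -0.1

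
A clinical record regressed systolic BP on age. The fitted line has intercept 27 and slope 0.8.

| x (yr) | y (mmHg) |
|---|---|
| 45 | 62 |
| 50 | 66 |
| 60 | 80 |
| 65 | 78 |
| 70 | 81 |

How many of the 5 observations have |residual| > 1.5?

2

x=45: ŷ = 27 + 0.8·45 = 63; r = 62 − 63 = -1
x=50: ŷ = 27 + 0.8·50 = 67; r = 66 − 67 = -1
x=60: ŷ = 27 + 0.8·60 = 75; r = 80 − 75 = 5
x=65: ŷ = 27 + 0.8·65 = 79; r = 78 − 79 = -1
x=70: ŷ = 27 + 0.8·70 = 83; r = 81 − 83 = -2
|r| > 1.5: x=60 (|r|=5), x=70 (|r|=2) → 2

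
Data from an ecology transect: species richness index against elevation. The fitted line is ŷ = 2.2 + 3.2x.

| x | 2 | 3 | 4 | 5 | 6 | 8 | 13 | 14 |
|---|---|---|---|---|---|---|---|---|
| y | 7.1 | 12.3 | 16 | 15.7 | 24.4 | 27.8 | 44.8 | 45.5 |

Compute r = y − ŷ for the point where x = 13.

r = 1

ŷ = 2.2 + 3.2·13 = 43.8
r = 44.8 − 43.8 = 1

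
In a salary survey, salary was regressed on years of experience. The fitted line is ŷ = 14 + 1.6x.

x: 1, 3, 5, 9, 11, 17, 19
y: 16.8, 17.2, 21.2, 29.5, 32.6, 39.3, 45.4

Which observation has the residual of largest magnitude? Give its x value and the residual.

x=1: ŷ = 14 + 1.6·1 = 15.6; e = 16.8 − 15.6 = 1.2
x=3: ŷ = 14 + 1.6·3 = 18.8; e = 17.2 − 18.8 = -1.6
x=5: ŷ = 14 + 1.6·5 = 22; e = 21.2 − 22 = -0.8
x=9: ŷ = 14 + 1.6·9 = 28.4; e = 29.5 − 28.4 = 1.1
x=11: ŷ = 14 + 1.6·11 = 31.6; e = 32.6 − 31.6 = 1
x=17: ŷ = 14 + 1.6·17 = 41.2; e = 39.3 − 41.2 = -1.9
x=19: ŷ = 14 + 1.6·19 = 44.4; e = 45.4 − 44.4 = 1
Largest |e| is 1.9 at x = 17, residual -1.9.

x = 17, e = -1.9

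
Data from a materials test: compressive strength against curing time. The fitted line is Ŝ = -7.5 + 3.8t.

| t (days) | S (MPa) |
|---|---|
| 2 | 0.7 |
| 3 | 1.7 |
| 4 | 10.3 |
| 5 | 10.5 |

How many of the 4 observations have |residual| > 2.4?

t=2: Ŝ = -7.5 + 3.8·2 = 0.1; r = 0.7 − 0.1 = 0.6
t=3: Ŝ = -7.5 + 3.8·3 = 3.9; r = 1.7 − 3.9 = -2.2
t=4: Ŝ = -7.5 + 3.8·4 = 7.7; r = 10.3 − 7.7 = 2.6
t=5: Ŝ = -7.5 + 3.8·5 = 11.5; r = 10.5 − 11.5 = -1
|r| > 2.4: t=4 (|r|=2.6) → 1

1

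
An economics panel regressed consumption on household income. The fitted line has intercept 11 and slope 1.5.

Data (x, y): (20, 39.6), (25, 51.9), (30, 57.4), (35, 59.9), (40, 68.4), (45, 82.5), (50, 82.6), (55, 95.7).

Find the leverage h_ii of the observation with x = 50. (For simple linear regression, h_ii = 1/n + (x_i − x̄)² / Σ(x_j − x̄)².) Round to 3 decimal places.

h = 0.274

x̄ = (20 + 25 + 30 + 35 + 40 + 45 + 50 + 55)/8 = 37.5
Σ(x − x̄)² = 306.25 + 156.25 + 56.25 + 6.25 + 6.25 + 56.25 + 156.25 + 306.25 = 1050
h = 1/8 + (12.5)²/1050 = 0.125 + 0.14881 = 0.274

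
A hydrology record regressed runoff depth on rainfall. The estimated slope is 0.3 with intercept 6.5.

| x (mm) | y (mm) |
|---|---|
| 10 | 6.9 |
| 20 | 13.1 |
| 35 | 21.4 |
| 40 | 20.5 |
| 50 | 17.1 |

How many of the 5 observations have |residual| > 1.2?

4

x=10: ŷ = 6.5 + 0.3·10 = 9.5; r = 6.9 − 9.5 = -2.6
x=20: ŷ = 6.5 + 0.3·20 = 12.5; r = 13.1 − 12.5 = 0.6
x=35: ŷ = 6.5 + 0.3·35 = 17; r = 21.4 − 17 = 4.4
x=40: ŷ = 6.5 + 0.3·40 = 18.5; r = 20.5 − 18.5 = 2
x=50: ŷ = 6.5 + 0.3·50 = 21.5; r = 17.1 − 21.5 = -4.4
|r| > 1.2: x=10 (|r|=2.6), x=35 (|r|=4.4), x=40 (|r|=2), x=50 (|r|=4.4) → 4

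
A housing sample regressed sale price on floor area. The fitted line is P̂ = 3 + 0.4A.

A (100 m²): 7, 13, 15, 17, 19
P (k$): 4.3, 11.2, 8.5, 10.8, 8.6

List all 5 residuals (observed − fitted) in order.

-1.5, 3, -0.5, 1, -2

A=7: P̂ = 3 + 0.4·7 = 5.8; r = 4.3 − 5.8 = -1.5
A=13: P̂ = 3 + 0.4·13 = 8.2; r = 11.2 − 8.2 = 3
A=15: P̂ = 3 + 0.4·15 = 9; r = 8.5 − 9 = -0.5
A=17: P̂ = 3 + 0.4·17 = 9.8; r = 10.8 − 9.8 = 1
A=19: P̂ = 3 + 0.4·19 = 10.6; r = 8.6 − 10.6 = -2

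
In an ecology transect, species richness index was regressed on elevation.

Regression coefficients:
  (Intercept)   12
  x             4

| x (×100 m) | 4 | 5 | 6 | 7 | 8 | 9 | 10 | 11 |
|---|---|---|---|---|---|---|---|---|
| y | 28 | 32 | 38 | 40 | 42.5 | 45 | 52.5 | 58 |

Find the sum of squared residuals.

x=4: ŷ = 12 + 4·4 = 28; r = 28 − 28 = 0
x=5: ŷ = 12 + 4·5 = 32; r = 32 − 32 = 0
x=6: ŷ = 12 + 4·6 = 36; r = 38 − 36 = 2
x=7: ŷ = 12 + 4·7 = 40; r = 40 − 40 = 0
x=8: ŷ = 12 + 4·8 = 44; r = 42.5 − 44 = -1.5
x=9: ŷ = 12 + 4·9 = 48; r = 45 − 48 = -3
x=10: ŷ = 12 + 4·10 = 52; r = 52.5 − 52 = 0.5
x=11: ŷ = 12 + 4·11 = 56; r = 58 − 56 = 2
SSE = 0 + 0 + 4 + 0 + 2.25 + 9 + 0.25 + 4 = 19.5

SSE = 19.5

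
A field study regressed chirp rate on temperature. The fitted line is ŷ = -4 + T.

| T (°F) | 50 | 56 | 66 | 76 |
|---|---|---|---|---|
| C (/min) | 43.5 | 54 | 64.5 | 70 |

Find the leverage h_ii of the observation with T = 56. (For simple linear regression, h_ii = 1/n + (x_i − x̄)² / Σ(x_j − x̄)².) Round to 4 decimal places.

T̄ = (50 + 56 + 66 + 76)/4 = 62
Σ(T − T̄)² = 144 + 36 + 16 + 196 = 392
h = 1/4 + (-6)²/392 = 0.25 + 0.0918367 = 0.3418

h = 0.3418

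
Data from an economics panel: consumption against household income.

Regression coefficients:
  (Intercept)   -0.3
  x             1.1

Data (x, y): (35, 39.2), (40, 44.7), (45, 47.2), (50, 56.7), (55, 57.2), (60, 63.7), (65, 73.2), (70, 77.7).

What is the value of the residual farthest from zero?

x=35: ŷ = -0.3 + 1.1·35 = 38.2; e = 39.2 − 38.2 = 1
x=40: ŷ = -0.3 + 1.1·40 = 43.7; e = 44.7 − 43.7 = 1
x=45: ŷ = -0.3 + 1.1·45 = 49.2; e = 47.2 − 49.2 = -2
x=50: ŷ = -0.3 + 1.1·50 = 54.7; e = 56.7 − 54.7 = 2
x=55: ŷ = -0.3 + 1.1·55 = 60.2; e = 57.2 − 60.2 = -3
x=60: ŷ = -0.3 + 1.1·60 = 65.7; e = 63.7 − 65.7 = -2
x=65: ŷ = -0.3 + 1.1·65 = 71.2; e = 73.2 − 71.2 = 2
x=70: ŷ = -0.3 + 1.1·70 = 76.7; e = 77.7 − 76.7 = 1
Largest |e| is 3 at x = 55, residual -3.

e = -3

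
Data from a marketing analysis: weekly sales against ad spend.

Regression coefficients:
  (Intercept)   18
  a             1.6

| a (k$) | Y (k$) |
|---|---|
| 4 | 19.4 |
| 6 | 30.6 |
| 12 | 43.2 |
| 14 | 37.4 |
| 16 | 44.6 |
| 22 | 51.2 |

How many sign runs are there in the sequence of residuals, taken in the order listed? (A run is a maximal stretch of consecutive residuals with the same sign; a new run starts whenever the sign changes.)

5 runs

a=4: Ŷ = 18 + 1.6·4 = 24.4; e = 19.4 − 24.4 = -5
a=6: Ŷ = 18 + 1.6·6 = 27.6; e = 30.6 − 27.6 = 3
a=12: Ŷ = 18 + 1.6·12 = 37.2; e = 43.2 − 37.2 = 6
a=14: Ŷ = 18 + 1.6·14 = 40.4; e = 37.4 − 40.4 = -3
a=16: Ŷ = 18 + 1.6·16 = 43.6; e = 44.6 − 43.6 = 1
a=22: Ŷ = 18 + 1.6·22 = 53.2; e = 51.2 − 53.2 = -2
Signs: − + + − + −
Runs: −×1, +×2, −×1, +×1, −×1 → 5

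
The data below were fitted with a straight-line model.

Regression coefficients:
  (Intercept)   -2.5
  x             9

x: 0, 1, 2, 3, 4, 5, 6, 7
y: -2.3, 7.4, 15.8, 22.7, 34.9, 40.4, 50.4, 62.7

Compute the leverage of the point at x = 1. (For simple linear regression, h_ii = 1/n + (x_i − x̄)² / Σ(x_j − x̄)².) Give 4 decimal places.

h = 0.2738

x̄ = (0 + 1 + 2 + 3 + 4 + 5 + 6 + 7)/8 = 3.5
Σ(x − x̄)² = 12.25 + 6.25 + 2.25 + 0.25 + 0.25 + 2.25 + 6.25 + 12.25 = 42
h = 1/8 + (-2.5)²/42 = 0.125 + 0.14881 = 0.2738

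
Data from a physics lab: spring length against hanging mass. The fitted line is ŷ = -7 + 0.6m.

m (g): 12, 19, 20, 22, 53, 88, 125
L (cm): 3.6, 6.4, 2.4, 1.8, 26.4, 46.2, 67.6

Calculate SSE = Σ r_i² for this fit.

m=12: ŷ = -7 + 0.6·12 = 0.2; r = 3.6 − 0.2 = 3.4
m=19: ŷ = -7 + 0.6·19 = 4.4; r = 6.4 − 4.4 = 2
m=20: ŷ = -7 + 0.6·20 = 5; r = 2.4 − 5 = -2.6
m=22: ŷ = -7 + 0.6·22 = 6.2; r = 1.8 − 6.2 = -4.4
m=53: ŷ = -7 + 0.6·53 = 24.8; r = 26.4 − 24.8 = 1.6
m=88: ŷ = -7 + 0.6·88 = 45.8; r = 46.2 − 45.8 = 0.4
m=125: ŷ = -7 + 0.6·125 = 68; r = 67.6 − 68 = -0.4
SSE = 11.56 + 4 + 6.76 + 19.36 + 2.56 + 0.16 + 0.16 = 44.56

SSE = 44.56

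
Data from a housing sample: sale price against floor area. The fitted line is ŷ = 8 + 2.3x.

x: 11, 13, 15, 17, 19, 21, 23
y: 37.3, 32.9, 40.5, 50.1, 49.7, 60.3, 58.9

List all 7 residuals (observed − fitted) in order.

x=11: ŷ = 8 + 2.3·11 = 33.3; r = 37.3 − 33.3 = 4
x=13: ŷ = 8 + 2.3·13 = 37.9; r = 32.9 − 37.9 = -5
x=15: ŷ = 8 + 2.3·15 = 42.5; r = 40.5 − 42.5 = -2
x=17: ŷ = 8 + 2.3·17 = 47.1; r = 50.1 − 47.1 = 3
x=19: ŷ = 8 + 2.3·19 = 51.7; r = 49.7 − 51.7 = -2
x=21: ŷ = 8 + 2.3·21 = 56.3; r = 60.3 − 56.3 = 4
x=23: ŷ = 8 + 2.3·23 = 60.9; r = 58.9 − 60.9 = -2

4, -5, -2, 3, -2, 4, -2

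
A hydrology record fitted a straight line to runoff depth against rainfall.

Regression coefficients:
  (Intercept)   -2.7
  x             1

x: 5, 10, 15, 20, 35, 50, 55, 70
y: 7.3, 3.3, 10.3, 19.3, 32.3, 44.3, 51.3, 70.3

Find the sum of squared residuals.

x=5: ŷ = -2.7 + 5 = 2.3; e = 7.3 − 2.3 = 5
x=10: ŷ = -2.7 + 10 = 7.3; e = 3.3 − 7.3 = -4
x=15: ŷ = -2.7 + 15 = 12.3; e = 10.3 − 12.3 = -2
x=20: ŷ = -2.7 + 20 = 17.3; e = 19.3 − 17.3 = 2
x=35: ŷ = -2.7 + 35 = 32.3; e = 32.3 − 32.3 = 0
x=50: ŷ = -2.7 + 50 = 47.3; e = 44.3 − 47.3 = -3
x=55: ŷ = -2.7 + 55 = 52.3; e = 51.3 − 52.3 = -1
x=70: ŷ = -2.7 + 70 = 67.3; e = 70.3 − 67.3 = 3
SSE = 25 + 16 + 4 + 4 + 0 + 9 + 1 + 9 = 68

SSE = 68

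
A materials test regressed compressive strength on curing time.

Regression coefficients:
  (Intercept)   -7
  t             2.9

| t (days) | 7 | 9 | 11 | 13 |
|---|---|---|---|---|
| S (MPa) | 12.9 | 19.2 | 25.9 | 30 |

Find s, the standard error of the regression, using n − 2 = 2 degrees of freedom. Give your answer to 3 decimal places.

t=7: Ŝ = -7 + 2.9·7 = 13.3; e = 12.9 − 13.3 = -0.4
t=9: Ŝ = -7 + 2.9·9 = 19.1; e = 19.2 − 19.1 = 0.1
t=11: Ŝ = -7 + 2.9·11 = 24.9; e = 25.9 − 24.9 = 1
t=13: Ŝ = -7 + 2.9·13 = 30.7; e = 30 − 30.7 = -0.7
SSE = 0.16 + 0.01 + 1 + 0.49 = 1.66
s = √(1.66/2) = √0.83 ≈ 0.911

s = 0.911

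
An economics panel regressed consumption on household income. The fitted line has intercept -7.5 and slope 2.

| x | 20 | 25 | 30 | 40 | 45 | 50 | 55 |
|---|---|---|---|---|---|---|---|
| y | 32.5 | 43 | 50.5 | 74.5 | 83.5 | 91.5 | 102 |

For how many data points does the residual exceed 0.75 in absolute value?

4

x=20: ŷ = -7.5 + 2·20 = 32.5; e = 32.5 − 32.5 = 0
x=25: ŷ = -7.5 + 2·25 = 42.5; e = 43 − 42.5 = 0.5
x=30: ŷ = -7.5 + 2·30 = 52.5; e = 50.5 − 52.5 = -2
x=40: ŷ = -7.5 + 2·40 = 72.5; e = 74.5 − 72.5 = 2
x=45: ŷ = -7.5 + 2·45 = 82.5; e = 83.5 − 82.5 = 1
x=50: ŷ = -7.5 + 2·50 = 92.5; e = 91.5 − 92.5 = -1
x=55: ŷ = -7.5 + 2·55 = 102.5; e = 102 − 102.5 = -0.5
|e| > 0.75: x=30 (|e|=2), x=40 (|e|=2), x=45 (|e|=1), x=50 (|e|=1) → 4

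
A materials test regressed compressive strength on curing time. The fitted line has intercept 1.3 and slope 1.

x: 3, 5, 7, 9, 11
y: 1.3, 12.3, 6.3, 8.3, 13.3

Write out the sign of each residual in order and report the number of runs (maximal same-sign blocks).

4 runs

x=3: ŷ = 1.3 + 3 = 4.3; r = 1.3 − 4.3 = -3
x=5: ŷ = 1.3 + 5 = 6.3; r = 12.3 − 6.3 = 6
x=7: ŷ = 1.3 + 7 = 8.3; r = 6.3 − 8.3 = -2
x=9: ŷ = 1.3 + 9 = 10.3; r = 8.3 − 10.3 = -2
x=11: ŷ = 1.3 + 11 = 12.3; r = 13.3 − 12.3 = 1
Signs: − + − − +
Runs: −×1, +×1, −×2, +×1 → 4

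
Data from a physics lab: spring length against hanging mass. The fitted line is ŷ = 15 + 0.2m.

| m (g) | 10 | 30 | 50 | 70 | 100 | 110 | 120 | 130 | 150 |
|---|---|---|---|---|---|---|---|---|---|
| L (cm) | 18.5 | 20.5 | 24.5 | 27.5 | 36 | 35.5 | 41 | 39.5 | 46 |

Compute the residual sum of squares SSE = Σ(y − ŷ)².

m=10: ŷ = 15 + 0.2·10 = 17; e = 18.5 − 17 = 1.5
m=30: ŷ = 15 + 0.2·30 = 21; e = 20.5 − 21 = -0.5
m=50: ŷ = 15 + 0.2·50 = 25; e = 24.5 − 25 = -0.5
m=70: ŷ = 15 + 0.2·70 = 29; e = 27.5 − 29 = -1.5
m=100: ŷ = 15 + 0.2·100 = 35; e = 36 − 35 = 1
m=110: ŷ = 15 + 0.2·110 = 37; e = 35.5 − 37 = -1.5
m=120: ŷ = 15 + 0.2·120 = 39; e = 41 − 39 = 2
m=130: ŷ = 15 + 0.2·130 = 41; e = 39.5 − 41 = -1.5
m=150: ŷ = 15 + 0.2·150 = 45; e = 46 − 45 = 1
SSE = 2.25 + 0.25 + 0.25 + 2.25 + 1 + 2.25 + 4 + 2.25 + 1 = 15.5

SSE = 15.5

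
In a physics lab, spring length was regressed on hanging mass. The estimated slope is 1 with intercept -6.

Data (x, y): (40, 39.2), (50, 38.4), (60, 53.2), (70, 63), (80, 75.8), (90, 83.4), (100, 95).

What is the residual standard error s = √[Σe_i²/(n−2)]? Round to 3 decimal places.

x=40: ŷ = -6 + 40 = 34; e = 39.2 − 34 = 5.2
x=50: ŷ = -6 + 50 = 44; e = 38.4 − 44 = -5.6
x=60: ŷ = -6 + 60 = 54; e = 53.2 − 54 = -0.8
x=70: ŷ = -6 + 70 = 64; e = 63 − 64 = -1
x=80: ŷ = -6 + 80 = 74; e = 75.8 − 74 = 1.8
x=90: ŷ = -6 + 90 = 84; e = 83.4 − 84 = -0.6
x=100: ŷ = -6 + 100 = 94; e = 95 − 94 = 1
SSE = 27.04 + 31.36 + 0.64 + 1 + 3.24 + 0.36 + 1 = 64.64
s = √(64.64/5) = √12.928 ≈ 3.596

s = 3.596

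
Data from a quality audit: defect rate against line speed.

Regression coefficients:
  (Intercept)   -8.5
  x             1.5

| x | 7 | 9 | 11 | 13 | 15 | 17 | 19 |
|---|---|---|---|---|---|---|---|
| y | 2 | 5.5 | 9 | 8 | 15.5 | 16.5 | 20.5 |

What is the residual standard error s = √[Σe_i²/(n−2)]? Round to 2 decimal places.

x=7: ŷ = -8.5 + 1.5·7 = 2; e = 2 − 2 = 0
x=9: ŷ = -8.5 + 1.5·9 = 5; e = 5.5 − 5 = 0.5
x=11: ŷ = -8.5 + 1.5·11 = 8; e = 9 − 8 = 1
x=13: ŷ = -8.5 + 1.5·13 = 11; e = 8 − 11 = -3
x=15: ŷ = -8.5 + 1.5·15 = 14; e = 15.5 − 14 = 1.5
x=17: ŷ = -8.5 + 1.5·17 = 17; e = 16.5 − 17 = -0.5
x=19: ŷ = -8.5 + 1.5·19 = 20; e = 20.5 − 20 = 0.5
SSE = 0 + 0.25 + 1 + 9 + 2.25 + 0.25 + 0.25 = 13
s = √(13/5) = √2.6 ≈ 1.61

s = 1.61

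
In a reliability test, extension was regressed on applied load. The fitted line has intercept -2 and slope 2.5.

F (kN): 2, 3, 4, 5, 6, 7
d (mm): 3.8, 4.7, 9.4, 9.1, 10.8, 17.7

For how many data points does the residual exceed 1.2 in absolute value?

F=2: ŷ = -2 + 2.5·2 = 3; e = 3.8 − 3 = 0.8
F=3: ŷ = -2 + 2.5·3 = 5.5; e = 4.7 − 5.5 = -0.8
F=4: ŷ = -2 + 2.5·4 = 8; e = 9.4 − 8 = 1.4
F=5: ŷ = -2 + 2.5·5 = 10.5; e = 9.1 − 10.5 = -1.4
F=6: ŷ = -2 + 2.5·6 = 13; e = 10.8 − 13 = -2.2
F=7: ŷ = -2 + 2.5·7 = 15.5; e = 17.7 − 15.5 = 2.2
|e| > 1.2: F=4 (|e|=1.4), F=5 (|e|=1.4), F=6 (|e|=2.2), F=7 (|e|=2.2) → 4

4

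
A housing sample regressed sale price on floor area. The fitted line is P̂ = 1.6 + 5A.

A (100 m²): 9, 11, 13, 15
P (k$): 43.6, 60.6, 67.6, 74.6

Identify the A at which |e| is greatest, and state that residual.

A=9: P̂ = 1.6 + 5·9 = 46.6; e = 43.6 − 46.6 = -3
A=11: P̂ = 1.6 + 5·11 = 56.6; e = 60.6 − 56.6 = 4
A=13: P̂ = 1.6 + 5·13 = 66.6; e = 67.6 − 66.6 = 1
A=15: P̂ = 1.6 + 5·15 = 76.6; e = 74.6 − 76.6 = -2
Largest |e| is 4 at A = 11, residual 4.

A = 11, e = 4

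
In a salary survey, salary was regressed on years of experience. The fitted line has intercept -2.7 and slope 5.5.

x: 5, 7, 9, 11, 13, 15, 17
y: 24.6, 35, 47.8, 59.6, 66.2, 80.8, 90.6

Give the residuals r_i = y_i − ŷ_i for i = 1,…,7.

x=5: ŷ = -2.7 + 5.5·5 = 24.8; r = 24.6 − 24.8 = -0.2
x=7: ŷ = -2.7 + 5.5·7 = 35.8; r = 35 − 35.8 = -0.8
x=9: ŷ = -2.7 + 5.5·9 = 46.8; r = 47.8 − 46.8 = 1
x=11: ŷ = -2.7 + 5.5·11 = 57.8; r = 59.6 − 57.8 = 1.8
x=13: ŷ = -2.7 + 5.5·13 = 68.8; r = 66.2 − 68.8 = -2.6
x=15: ŷ = -2.7 + 5.5·15 = 79.8; r = 80.8 − 79.8 = 1
x=17: ŷ = -2.7 + 5.5·17 = 90.8; r = 90.6 − 90.8 = -0.2

-0.2, -0.8, 1, 1.8, -2.6, 1, -0.2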